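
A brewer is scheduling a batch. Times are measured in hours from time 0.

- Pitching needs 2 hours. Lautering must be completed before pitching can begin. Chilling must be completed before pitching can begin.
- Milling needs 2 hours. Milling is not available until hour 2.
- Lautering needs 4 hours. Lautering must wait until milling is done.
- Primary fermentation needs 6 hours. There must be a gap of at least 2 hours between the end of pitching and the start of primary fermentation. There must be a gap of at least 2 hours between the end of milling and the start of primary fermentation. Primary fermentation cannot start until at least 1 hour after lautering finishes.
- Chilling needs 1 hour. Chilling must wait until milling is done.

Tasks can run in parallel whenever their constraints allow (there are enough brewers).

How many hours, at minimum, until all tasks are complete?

After its own release at hour 2, milling can start at hour 2 and finishes at hour 4.
After milling (finishes hour 4), chilling can start at hour 4 and finishes at hour 5.
Lautering waits on milling (finishes hour 4), so it starts at hour 4 and finishes at 4 + 4 = hour 8.
Pitching needs all of lautering (finishes hour 8); chilling (finishes hour 5). That puts its earliest start at hour 8; it finishes at 8 + 2 = hour 10.
For primary fermentation: pitching (finishes hour 10, plus 2-hour gap → hour 12); milling (finishes hour 4, plus 2-hour gap → hour 6); lautering (finishes hour 8, plus 1-hour gap → hour 9). Taking the maximum gives a start of hour 12, and it finishes at 12 + 6 = hour 18.
All tasks are finished once the last one completes. Finish times: Milling at 4, Lautering at 8, Chilling at 5, Pitching at 10, Primary fermentation at 18. The latest is hour 18.

18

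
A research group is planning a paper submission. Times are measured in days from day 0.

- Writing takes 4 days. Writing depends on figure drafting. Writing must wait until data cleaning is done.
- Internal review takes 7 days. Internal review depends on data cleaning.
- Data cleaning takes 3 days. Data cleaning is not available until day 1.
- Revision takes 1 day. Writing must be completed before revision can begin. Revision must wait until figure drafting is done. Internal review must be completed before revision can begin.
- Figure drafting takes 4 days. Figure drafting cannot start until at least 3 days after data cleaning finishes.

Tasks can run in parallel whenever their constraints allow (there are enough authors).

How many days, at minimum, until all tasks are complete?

Data cleaning waits on its own release at day 1, so it starts at day 1 and finishes at 1 + 3 = day 4.
Internal review waits on data cleaning (finishes day 4), so it starts at day 4 and finishes at 4 + 7 = day 11.
Figure drafting cannot begin until data cleaning (finishes day 4, plus 3-day gap → day 7). It runs from day 7 to 7 + 4 = day 11.
Writing needs all of figure drafting (finishes day 11); data cleaning (finishes day 4). That puts its earliest start at day 11; it finishes at 11 + 4 = day 15.
Revision has to wait for writing (finishes day 15); figure drafting (finishes day 11); internal review (finishes day 11). The latest of these is day 15, so revision runs day 15 to 15 + 1 = day 16.
All tasks are finished once the last one completes. Finish times: Data cleaning at 4, Figure drafting at 11, Writing at 15, Internal review at 11, Revision at 16. The latest is day 16.

16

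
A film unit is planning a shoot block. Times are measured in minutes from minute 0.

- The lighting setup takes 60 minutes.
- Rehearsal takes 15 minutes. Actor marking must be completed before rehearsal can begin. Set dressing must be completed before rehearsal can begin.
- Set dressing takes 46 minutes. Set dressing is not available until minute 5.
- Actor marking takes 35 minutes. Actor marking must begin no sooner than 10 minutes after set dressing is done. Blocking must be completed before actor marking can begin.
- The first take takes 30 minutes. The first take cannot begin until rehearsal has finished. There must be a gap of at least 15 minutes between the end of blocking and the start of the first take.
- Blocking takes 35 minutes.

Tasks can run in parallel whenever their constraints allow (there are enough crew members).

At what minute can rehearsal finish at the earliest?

111

Nothing blocks blocking, so it runs from minute 0 to minute 35.
Set dressing cannot begin until its own release at minute 5. It runs from minute 5 to 5 + 46 = minute 51.
Actor marking has to wait for set dressing (finishes minute 51, plus 10-minute gap → minute 61); blocking (finishes minute 35). The latest of these is minute 61, so actor marking runs minute 61 to 61 + 35 = minute 96.
For rehearsal: actor marking (finishes minute 96); set dressing (finishes minute 51). Taking the maximum gives a start of minute 96, and it finishes at 96 + 15 = minute 111.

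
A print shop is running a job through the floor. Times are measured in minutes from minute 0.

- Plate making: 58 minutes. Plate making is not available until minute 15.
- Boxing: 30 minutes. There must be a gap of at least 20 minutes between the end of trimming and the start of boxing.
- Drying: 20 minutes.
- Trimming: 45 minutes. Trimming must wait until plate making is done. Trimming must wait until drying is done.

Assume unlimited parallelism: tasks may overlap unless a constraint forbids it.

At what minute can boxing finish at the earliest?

168

Drying has no prerequisites, so it starts at minute 0 and finishes at minute 20.
Plate making waits on its own release at minute 15, so it starts at minute 15 and finishes at 15 + 58 = minute 73.
Trimming has to wait for plate making (finishes minute 73); drying (finishes minute 20). The latest of these is minute 73, so trimming runs minute 73 to 73 + 45 = minute 118.
Boxing waits on trimming (finishes minute 118, plus 20-minute gap → minute 138), so it starts at minute 138 and finishes at 138 + 30 = minute 168.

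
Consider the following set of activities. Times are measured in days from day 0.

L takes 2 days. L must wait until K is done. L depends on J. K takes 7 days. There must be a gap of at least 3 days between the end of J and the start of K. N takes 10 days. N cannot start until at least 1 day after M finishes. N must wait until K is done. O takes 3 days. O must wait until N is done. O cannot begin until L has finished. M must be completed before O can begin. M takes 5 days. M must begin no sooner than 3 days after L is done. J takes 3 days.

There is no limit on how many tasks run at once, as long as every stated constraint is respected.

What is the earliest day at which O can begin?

Nothing blocks J, so it runs from day 0 to day 3.
K cannot begin until J (finishes day 3, plus 3-day gap → day 6). It runs from day 6 to 6 + 7 = day 13.
L cannot start until K (finishes day 13); J (finishes day 3). The controlling bound is day 13, so L finishes at 13 + 2 = day 15.
M waits on L (finishes day 15, plus 3-day gap → day 18), so it starts at day 18 and finishes at 18 + 5 = day 23.
N cannot start until M (finishes day 23, plus 1-day gap → day 24); K (finishes day 13). The controlling bound is day 24, so N finishes at 24 + 10 = day 34.
O waits on N (finishes day 34); L (finishes day 15); M (finishes day 23). The latest of these is day 34, which is the earliest O can start.

34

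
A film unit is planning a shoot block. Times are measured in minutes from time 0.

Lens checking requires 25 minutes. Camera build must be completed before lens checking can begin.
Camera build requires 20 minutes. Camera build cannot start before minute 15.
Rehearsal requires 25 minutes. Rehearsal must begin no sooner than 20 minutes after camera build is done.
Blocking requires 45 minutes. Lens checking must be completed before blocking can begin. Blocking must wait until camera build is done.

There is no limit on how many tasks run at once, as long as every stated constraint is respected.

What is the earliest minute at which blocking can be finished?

105

Camera build waits on its own release at minute 15, so it starts at minute 15 and finishes at 15 + 20 = minute 35.
After camera build (finishes minute 35), lens checking can start at minute 35 and finishes at minute 60.
Blocking cannot start until lens checking (finishes minute 60); camera build (finishes minute 35). The controlling bound is minute 60, so blocking finishes at 60 + 45 = minute 105.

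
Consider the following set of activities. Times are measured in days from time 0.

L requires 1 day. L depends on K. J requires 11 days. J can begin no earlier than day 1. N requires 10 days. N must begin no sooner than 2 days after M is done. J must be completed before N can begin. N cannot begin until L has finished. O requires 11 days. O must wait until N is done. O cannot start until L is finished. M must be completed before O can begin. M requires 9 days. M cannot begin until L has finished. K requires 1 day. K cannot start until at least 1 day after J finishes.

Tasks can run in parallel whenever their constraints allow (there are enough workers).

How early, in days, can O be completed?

J waits on its own release at day 1, so it starts at day 1 and finishes at 1 + 11 = day 12.
K cannot begin until J (finishes day 12, plus 1-day gap → day 13). It runs from day 13 to 13 + 1 = day 14.
After K (finishes day 14), L can start at day 14 and finishes at day 15.
M waits on L (finishes day 15), so it starts at day 15 and finishes at 15 + 9 = day 24.
N cannot start until M (finishes day 24, plus 2-day gap → day 26); J (finishes day 12); L (finishes day 15). The controlling bound is day 26, so N finishes at 26 + 10 = day 36.
O cannot start until N (finishes day 36); L (finishes day 15); M (finishes day 24). The controlling bound is day 36, so O finishes at 36 + 11 = day 47.

47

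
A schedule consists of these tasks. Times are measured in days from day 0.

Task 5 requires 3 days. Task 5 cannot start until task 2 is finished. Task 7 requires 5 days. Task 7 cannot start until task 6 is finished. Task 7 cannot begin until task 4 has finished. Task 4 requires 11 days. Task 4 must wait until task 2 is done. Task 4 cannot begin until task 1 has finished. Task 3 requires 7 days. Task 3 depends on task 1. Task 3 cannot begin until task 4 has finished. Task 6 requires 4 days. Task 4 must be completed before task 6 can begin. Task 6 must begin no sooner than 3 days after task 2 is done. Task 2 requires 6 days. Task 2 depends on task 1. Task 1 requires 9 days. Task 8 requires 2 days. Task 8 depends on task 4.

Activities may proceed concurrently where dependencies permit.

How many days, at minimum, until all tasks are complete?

35

Nothing blocks task 1, so it runs from day 0 to day 9.
After task 1 (finishes day 9), task 2 can start at day 9 and finishes at day 15.
Task 5 waits on task 2 (finishes day 15), so it starts at day 15 and finishes at 15 + 3 = day 18.
Task 4 has to wait for task 2 (finishes day 15); task 1 (finishes day 9). The latest of these is day 15, so task 4 runs day 15 to 15 + 11 = day 26.
After task 4 (finishes day 26), task 8 can start at day 26 and finishes at day 28.
Task 6 cannot start until task 4 (finishes day 26); task 2 (finishes day 15, plus 3-day gap → day 18). The controlling bound is day 26, so task 6 finishes at 26 + 4 = day 30.
For task 7: task 6 (finishes day 30); task 4 (finishes day 26). Taking the maximum gives a start of day 30, and it finishes at 30 + 5 = day 35.
Task 3 cannot start until task 1 (finishes day 9); task 4 (finishes day 26). The controlling bound is day 26, so task 3 finishes at 26 + 7 = day 33.
All tasks are finished once the last one completes. Finish times: Task 1 at 9, Task 2 at 15, Task 3 at 33, Task 4 at 26, Task 5 at 18, Task 6 at 30, Task 7 at 35, Task 8 at 28. The latest is day 35.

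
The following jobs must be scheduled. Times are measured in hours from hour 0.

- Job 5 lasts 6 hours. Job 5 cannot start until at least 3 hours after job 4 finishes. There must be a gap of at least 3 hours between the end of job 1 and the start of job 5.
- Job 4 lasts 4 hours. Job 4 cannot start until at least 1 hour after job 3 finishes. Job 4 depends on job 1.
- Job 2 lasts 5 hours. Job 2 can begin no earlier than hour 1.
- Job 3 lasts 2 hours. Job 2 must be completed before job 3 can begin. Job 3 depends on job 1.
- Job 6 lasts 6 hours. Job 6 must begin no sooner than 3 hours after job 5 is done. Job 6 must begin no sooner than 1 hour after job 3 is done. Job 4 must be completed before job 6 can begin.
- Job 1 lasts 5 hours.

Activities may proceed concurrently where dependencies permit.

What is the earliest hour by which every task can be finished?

Job 2 waits on its own release at hour 1, so it starts at hour 1 and finishes at 1 + 5 = hour 6.
Nothing blocks job 1, so it runs from hour 0 to hour 5.
For job 3: job 2 (finishes hour 6); job 1 (finishes hour 5). Taking the maximum gives a start of hour 6, and it finishes at 6 + 2 = hour 8.
Job 4 needs all of job 3 (finishes hour 8, plus 1-hour gap → hour 9); job 1 (finishes hour 5). That puts its earliest start at hour 9; it finishes at 9 + 4 = hour 13.
Job 5 has to wait for job 4 (finishes hour 13, plus 3-hour gap → hour 16); job 1 (finishes hour 5, plus 3-hour gap → hour 8). The latest of these is hour 16, so job 5 runs hour 16 to 16 + 6 = hour 22.
Job 6 has to wait for job 5 (finishes hour 22, plus 3-hour gap → hour 25); job 3 (finishes hour 8, plus 1-hour gap → hour 9); job 4 (finishes hour 13). The latest of these is hour 25, so job 6 runs hour 25 to 25 + 6 = hour 31.
All tasks are finished once the last one completes. Finish times: Job 1 at 5, Job 2 at 6, Job 3 at 8, Job 4 at 13, Job 5 at 22, Job 6 at 31. The latest is hour 31.

31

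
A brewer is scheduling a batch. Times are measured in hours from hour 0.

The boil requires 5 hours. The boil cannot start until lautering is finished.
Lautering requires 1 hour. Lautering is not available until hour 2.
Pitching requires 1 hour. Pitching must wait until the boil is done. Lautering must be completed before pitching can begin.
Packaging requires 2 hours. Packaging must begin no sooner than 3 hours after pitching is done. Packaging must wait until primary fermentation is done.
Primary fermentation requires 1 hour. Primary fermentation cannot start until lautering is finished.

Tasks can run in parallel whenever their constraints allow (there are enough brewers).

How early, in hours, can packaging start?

Lautering cannot begin until its own release at hour 2. It runs from hour 2 to 2 + 1 = hour 3.
Primary fermentation waits on lautering (finishes hour 3), so it starts at hour 3 and finishes at 3 + 1 = hour 4.
The boil cannot begin until lautering (finishes hour 3). It runs from hour 3 to 3 + 5 = hour 8.
Pitching needs all of the boil (finishes hour 8); lautering (finishes hour 3). That puts its earliest start at hour 8; it finishes at 8 + 1 = hour 9.
Packaging waits on pitching (finishes hour 9, plus 3-hour gap → hour 12); primary fermentation (finishes hour 4). The latest of these is hour 12, which is the earliest packaging can start.

12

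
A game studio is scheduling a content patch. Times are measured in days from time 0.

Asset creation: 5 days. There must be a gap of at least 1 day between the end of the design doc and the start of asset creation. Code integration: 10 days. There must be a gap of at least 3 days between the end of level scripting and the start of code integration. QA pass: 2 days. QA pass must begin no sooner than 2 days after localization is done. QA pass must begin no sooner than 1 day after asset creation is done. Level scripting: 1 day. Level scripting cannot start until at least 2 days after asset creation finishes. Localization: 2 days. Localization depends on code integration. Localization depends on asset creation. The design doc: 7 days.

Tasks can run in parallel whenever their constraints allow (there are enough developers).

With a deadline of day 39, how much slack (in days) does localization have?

4

The design doc has no prerequisites, so it starts at day 0 and finishes at day 7.
Asset creation cannot begin until the design doc (finishes day 7, plus 1-day gap → day 8). It runs from day 8 to 8 + 5 = day 13.
After asset creation (finishes day 13, plus 2-day gap → day 15), level scripting can start at day 15 and finishes at day 16.
After level scripting (finishes day 16, plus 3-day gap → day 19), code integration can start at day 19 and finishes at day 29.
Localization has to wait for code integration (finishes day 29); asset creation (finishes day 13). The latest of these is day 29, so localization runs day 29 to 29 + 2 = day 31.

Working backward from the deadline:
QA pass must finish by day 39; it takes 2 days, so it must start by 39 − 2 = day 37.
Localization must finish before QA pass (must start by day 37, minus 2-day gap → day 35). With a 2-day duration, localization must start by 35 − 2 = day 33.
So localization can start as early as day 29 and as late as day 33, giving 33 − 29 = 4 days of slack.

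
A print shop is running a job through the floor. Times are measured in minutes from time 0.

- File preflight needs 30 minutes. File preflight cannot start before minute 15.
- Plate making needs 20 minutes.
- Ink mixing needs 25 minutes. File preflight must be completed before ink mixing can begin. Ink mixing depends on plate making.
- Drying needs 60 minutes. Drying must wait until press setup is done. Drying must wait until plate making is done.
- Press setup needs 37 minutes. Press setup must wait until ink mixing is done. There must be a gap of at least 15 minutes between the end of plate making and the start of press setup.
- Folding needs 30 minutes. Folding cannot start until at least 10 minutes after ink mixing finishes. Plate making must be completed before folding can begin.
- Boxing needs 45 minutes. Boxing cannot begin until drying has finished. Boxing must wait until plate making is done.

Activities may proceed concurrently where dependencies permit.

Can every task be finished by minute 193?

Nothing blocks plate making, so it runs from minute 0 to minute 20.
File preflight waits on its own release at minute 15, so it starts at minute 15 and finishes at 15 + 30 = minute 45.
Ink mixing has to wait for file preflight (finishes minute 45); plate making (finishes minute 20). The latest of these is minute 45, so ink mixing runs minute 45 to 45 + 25 = minute 70.
Folding cannot start until ink mixing (finishes minute 70, plus 10-minute gap → minute 80); plate making (finishes minute 20). The controlling bound is minute 80, so folding finishes at 80 + 30 = minute 110.
For press setup: ink mixing (finishes minute 70); plate making (finishes minute 20, plus 15-minute gap → minute 35). Taking the maximum gives a start of minute 70, and it finishes at 70 + 37 = minute 107.
For drying: press setup (finishes minute 107); plate making (finishes minute 20). Taking the maximum gives a start of minute 107, and it finishes at 107 + 60 = minute 167.
For boxing: drying (finishes minute 167); plate making (finishes minute 20). Taking the maximum gives a start of minute 167, and it finishes at 167 + 45 = minute 212.
The earliest everything can be done is minute 212, which is after the deadline of 193, so it is not possible.

No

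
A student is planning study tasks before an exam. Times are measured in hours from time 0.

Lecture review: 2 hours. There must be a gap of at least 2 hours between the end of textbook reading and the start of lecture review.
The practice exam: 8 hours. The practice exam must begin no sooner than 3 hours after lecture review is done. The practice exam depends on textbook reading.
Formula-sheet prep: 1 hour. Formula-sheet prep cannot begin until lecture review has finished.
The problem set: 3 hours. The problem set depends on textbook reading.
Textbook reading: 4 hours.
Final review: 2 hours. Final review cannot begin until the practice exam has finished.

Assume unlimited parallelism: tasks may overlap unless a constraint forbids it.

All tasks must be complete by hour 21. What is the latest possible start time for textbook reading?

Final review has no dependents, so it just needs to finish by hour 21. Starting by 21 − 2 = hour 19 achieves that.
Since final review (must start by hour 19) depends on it, the practice exam must finish by hour 19. Backing off its 8-hour duration gives a latest start of hour 11.
Nothing follows formula-sheet prep; the deadline of hour 21 is its only limit. It must start by 21 − 1 = hour 20.
Lecture review must finish in time for the practice exam (must start by hour 11, minus 3-hour gap → hour 8); formula-sheet prep (must start by hour 20). The tightest is hour 8, so lecture review must start by 8 − 2 = hour 6.
The problem set has no dependents, so it just needs to finish by hour 21. Starting by 21 − 3 = hour 18 achieves that.
Textbook reading must finish in time for lecture review (must start by hour 6, minus 2-hour gap → hour 4); the problem set (must start by hour 18); the practice exam (must start by hour 11). The tightest is hour 4, so textbook reading must start by 4 − 4 = hour 0.

0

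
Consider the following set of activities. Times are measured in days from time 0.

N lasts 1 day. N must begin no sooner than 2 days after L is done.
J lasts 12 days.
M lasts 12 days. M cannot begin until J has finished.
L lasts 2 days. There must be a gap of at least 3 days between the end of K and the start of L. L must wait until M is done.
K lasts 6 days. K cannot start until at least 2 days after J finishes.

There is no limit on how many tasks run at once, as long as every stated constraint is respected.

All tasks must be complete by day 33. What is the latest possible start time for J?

N has no dependents, so it just needs to finish by day 33. Starting by 33 − 1 = day 32 achieves that.
L feeds into N (must start by day 32, minus 2-day gap → day 30); so L must finish by day 30 and therefore start by day 28.
Since L (must start by day 28, minus 3-day gap → day 25) depends on it, K must finish by day 25. Backing off its 6-day duration gives a latest start of day 19.
M must finish before L (must start by day 28). With a 12-day duration, M must start by 28 − 12 = day 16.
J has several dependents: K (must start by day 19, minus 2-day gap → day 17); M (must start by day 16). The earliest of those limits is day 16, so J must start by 16 − 12 = day 4.

4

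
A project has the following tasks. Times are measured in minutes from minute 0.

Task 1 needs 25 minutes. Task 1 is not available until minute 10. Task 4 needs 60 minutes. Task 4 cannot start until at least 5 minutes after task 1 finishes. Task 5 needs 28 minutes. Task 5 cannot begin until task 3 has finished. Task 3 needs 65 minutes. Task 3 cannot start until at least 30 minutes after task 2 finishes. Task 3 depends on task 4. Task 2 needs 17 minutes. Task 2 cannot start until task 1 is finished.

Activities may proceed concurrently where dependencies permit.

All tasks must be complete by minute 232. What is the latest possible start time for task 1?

Task 5 has no dependents, so it just needs to finish by minute 232. Starting by 232 − 28 = minute 204 achieves that.
Since task 5 (must start by minute 204) depends on it, task 3 must finish by minute 204. Backing off its 65-minute duration gives a latest start of minute 139.
Task 2 feeds into task 3 (must start by minute 139, minus 30-minute gap → minute 109); so task 2 must finish by minute 109 and therefore start by minute 92.
Task 4 has to be done before task 3 (must start by minute 139). That means finishing by minute 139, i.e. starting by 139 − 60 = minute 79.
Task 1 feeds task 2 (must start by minute 92); task 4 (must start by minute 79, minus 5-minute gap → minute 74). Taking the minimum, task 1 must finish by minute 74 and start by 74 − 25 = minute 49.

49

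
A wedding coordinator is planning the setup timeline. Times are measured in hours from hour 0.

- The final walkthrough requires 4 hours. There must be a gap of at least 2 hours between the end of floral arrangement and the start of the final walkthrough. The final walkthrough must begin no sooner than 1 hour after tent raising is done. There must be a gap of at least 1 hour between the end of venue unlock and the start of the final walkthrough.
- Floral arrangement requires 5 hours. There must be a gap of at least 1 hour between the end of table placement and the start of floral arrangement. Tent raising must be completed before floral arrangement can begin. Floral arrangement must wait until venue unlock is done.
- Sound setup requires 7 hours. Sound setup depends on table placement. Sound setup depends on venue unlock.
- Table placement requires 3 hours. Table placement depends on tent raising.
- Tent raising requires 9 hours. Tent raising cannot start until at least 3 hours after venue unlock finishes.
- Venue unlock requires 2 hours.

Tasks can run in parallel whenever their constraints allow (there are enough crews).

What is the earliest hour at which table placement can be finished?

17

Nothing blocks venue unlock, so it runs from hour 0 to hour 2.
Tent raising cannot begin until venue unlock (finishes hour 2, plus 3-hour gap → hour 5). It runs from hour 5 to 5 + 9 = hour 14.
Table placement waits on tent raising (finishes hour 14), so it starts at hour 14 and finishes at 14 + 3 = hour 17.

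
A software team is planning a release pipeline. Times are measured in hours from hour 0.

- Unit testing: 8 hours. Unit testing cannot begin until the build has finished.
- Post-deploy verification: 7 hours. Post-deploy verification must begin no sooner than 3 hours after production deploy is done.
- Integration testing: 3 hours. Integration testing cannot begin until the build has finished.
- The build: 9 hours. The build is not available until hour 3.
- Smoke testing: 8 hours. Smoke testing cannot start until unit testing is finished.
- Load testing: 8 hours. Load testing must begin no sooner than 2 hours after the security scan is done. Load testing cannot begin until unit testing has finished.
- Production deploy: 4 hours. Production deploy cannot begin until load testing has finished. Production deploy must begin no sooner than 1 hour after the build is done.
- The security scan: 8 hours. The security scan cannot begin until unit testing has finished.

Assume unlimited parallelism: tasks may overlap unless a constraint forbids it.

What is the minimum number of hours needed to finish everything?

52

After its own release at hour 3, the build can start at hour 3 and finishes at hour 12.
After the build (finishes hour 12), integration testing can start at hour 12 and finishes at hour 15.
Unit testing cannot begin until the build (finishes hour 12). It runs from hour 12 to 12 + 8 = hour 20.
After unit testing (finishes hour 20), smoke testing can start at hour 20 and finishes at hour 28.
The security scan waits on unit testing (finishes hour 20), so it starts at hour 20 and finishes at 20 + 8 = hour 28.
For load testing: the security scan (finishes hour 28, plus 2-hour gap → hour 30); unit testing (finishes hour 20). Taking the maximum gives a start of hour 30, and it finishes at 30 + 8 = hour 38.
Production deploy has to wait for load testing (finishes hour 38); the build (finishes hour 12, plus 1-hour gap → hour 13). The latest of these is hour 38, so production deploy runs hour 38 to 38 + 4 = hour 42.
Post-deploy verification waits on production deploy (finishes hour 42, plus 3-hour gap → hour 45), so it starts at hour 45 and finishes at 45 + 7 = hour 52.
All tasks are finished once the last one completes. Finish times: The build at 12, Unit testing at 20, Integration testing at 15, The security scan at 28, Smoke testing at 28, Load testing at 38, Production deploy at 42, Post-deploy verification at 52. The latest is hour 52.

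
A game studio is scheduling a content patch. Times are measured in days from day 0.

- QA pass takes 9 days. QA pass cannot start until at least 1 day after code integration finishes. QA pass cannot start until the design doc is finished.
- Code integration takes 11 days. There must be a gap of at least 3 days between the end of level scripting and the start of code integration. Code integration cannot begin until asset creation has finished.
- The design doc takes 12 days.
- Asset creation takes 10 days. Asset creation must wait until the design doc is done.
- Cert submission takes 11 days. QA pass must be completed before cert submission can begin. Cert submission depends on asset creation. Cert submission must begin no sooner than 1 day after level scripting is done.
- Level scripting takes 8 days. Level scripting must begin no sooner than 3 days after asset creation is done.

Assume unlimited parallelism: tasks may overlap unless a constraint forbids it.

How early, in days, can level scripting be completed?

33

The design doc has no prerequisites, so it starts at day 0 and finishes at day 12.
After the design doc (finishes day 12), asset creation can start at day 12 and finishes at day 22.
Level scripting cannot begin until asset creation (finishes day 22, plus 3-day gap → day 25). It runs from day 25 to 25 + 8 = day 33.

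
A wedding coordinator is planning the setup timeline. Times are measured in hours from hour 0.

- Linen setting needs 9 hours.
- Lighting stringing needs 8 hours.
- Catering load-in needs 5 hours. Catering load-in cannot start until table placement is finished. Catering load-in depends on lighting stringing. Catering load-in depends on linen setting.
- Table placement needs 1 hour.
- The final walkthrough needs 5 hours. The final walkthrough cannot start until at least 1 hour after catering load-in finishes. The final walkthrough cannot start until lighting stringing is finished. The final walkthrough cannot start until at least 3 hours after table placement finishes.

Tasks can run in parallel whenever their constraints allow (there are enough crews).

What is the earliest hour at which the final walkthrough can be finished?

20

Lighting stringing can start immediately at hour 0; it finishes at hour 8.
Nothing blocks linen setting, so it runs from hour 0 to hour 9.
Nothing blocks table placement, so it runs from hour 0 to hour 1.
For catering load-in: table placement (finishes hour 1); lighting stringing (finishes hour 8); linen setting (finishes hour 9). Taking the maximum gives a start of hour 9, and it finishes at 9 + 5 = hour 14.
The final walkthrough needs all of catering load-in (finishes hour 14, plus 1-hour gap → hour 15); lighting stringing (finishes hour 8); table placement (finishes hour 1, plus 3-hour gap → hour 4). That puts its earliest start at hour 15; it finishes at 15 + 5 = hour 20.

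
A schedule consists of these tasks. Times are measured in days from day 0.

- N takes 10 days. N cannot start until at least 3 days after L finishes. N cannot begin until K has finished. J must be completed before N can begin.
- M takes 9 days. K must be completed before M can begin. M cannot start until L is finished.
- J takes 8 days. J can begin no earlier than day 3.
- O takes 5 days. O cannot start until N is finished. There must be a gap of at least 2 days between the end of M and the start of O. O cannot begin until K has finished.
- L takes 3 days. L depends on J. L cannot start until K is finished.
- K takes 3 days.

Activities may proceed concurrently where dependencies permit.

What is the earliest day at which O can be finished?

Nothing blocks K, so it runs from day 0 to day 3.
J waits on its own release at day 3, so it starts at day 3 and finishes at 3 + 8 = day 11.
For L: J (finishes day 11); K (finishes day 3). Taking the maximum gives a start of day 11, and it finishes at 11 + 3 = day 14.
N cannot start until L (finishes day 14, plus 3-day gap → day 17); K (finishes day 3); J (finishes day 11). The controlling bound is day 17, so N finishes at 17 + 10 = day 27.
M has to wait for K (finishes day 3); L (finishes day 14). The latest of these is day 14, so M runs day 14 to 14 + 9 = day 23.
O needs all of N (finishes day 27); M (finishes day 23, plus 2-day gap → day 25); K (finishes day 3). That puts its earliest start at day 27; it finishes at 27 + 5 = day 32.

32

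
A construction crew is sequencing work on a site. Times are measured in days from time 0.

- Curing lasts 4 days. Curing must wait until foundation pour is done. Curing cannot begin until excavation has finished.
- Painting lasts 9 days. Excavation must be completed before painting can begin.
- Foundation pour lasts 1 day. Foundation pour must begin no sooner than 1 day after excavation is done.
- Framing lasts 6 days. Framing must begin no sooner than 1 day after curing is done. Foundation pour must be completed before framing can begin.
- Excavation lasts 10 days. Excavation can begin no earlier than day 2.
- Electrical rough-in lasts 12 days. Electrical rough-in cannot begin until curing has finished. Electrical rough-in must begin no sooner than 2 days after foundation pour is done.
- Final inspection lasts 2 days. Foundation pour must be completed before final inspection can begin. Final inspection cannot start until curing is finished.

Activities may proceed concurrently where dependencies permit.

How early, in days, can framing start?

19

After its own release at day 2, excavation can start at day 2 and finishes at day 12.
After excavation (finishes day 12, plus 1-day gap → day 13), foundation pour can start at day 13 and finishes at day 14.
Curing cannot start until foundation pour (finishes day 14); excavation (finishes day 12). The controlling bound is day 14, so curing finishes at 14 + 4 = day 18.
Framing waits on curing (finishes day 18, plus 1-day gap → day 19); foundation pour (finishes day 14). The latest of these is day 19, which is the earliest framing can start.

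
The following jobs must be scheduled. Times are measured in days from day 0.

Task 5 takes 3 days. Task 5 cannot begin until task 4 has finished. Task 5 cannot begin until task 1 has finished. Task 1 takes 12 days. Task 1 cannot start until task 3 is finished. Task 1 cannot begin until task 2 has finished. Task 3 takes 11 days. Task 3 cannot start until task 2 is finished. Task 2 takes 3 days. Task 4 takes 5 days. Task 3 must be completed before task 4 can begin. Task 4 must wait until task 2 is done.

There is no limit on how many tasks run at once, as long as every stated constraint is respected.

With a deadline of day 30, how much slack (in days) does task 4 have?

8

Task 2 can start immediately at day 0; it finishes at day 3.
Task 3 cannot begin until task 2 (finishes day 3). It runs from day 3 to 3 + 11 = day 14.
Task 4 has to wait for task 3 (finishes day 14); task 2 (finishes day 3). The latest of these is day 14, so task 4 runs day 14 to 14 + 5 = day 19.

Working backward from the deadline:
To finish by day 30, task 5 (duration 3) must start no later than day 27.
Task 4 must finish before task 5 (must start by day 27). With a 5-day duration, task 4 must start by 27 − 5 = day 22.
So task 4 can start as early as day 14 and as late as day 22, giving 22 − 14 = 8 days of slack.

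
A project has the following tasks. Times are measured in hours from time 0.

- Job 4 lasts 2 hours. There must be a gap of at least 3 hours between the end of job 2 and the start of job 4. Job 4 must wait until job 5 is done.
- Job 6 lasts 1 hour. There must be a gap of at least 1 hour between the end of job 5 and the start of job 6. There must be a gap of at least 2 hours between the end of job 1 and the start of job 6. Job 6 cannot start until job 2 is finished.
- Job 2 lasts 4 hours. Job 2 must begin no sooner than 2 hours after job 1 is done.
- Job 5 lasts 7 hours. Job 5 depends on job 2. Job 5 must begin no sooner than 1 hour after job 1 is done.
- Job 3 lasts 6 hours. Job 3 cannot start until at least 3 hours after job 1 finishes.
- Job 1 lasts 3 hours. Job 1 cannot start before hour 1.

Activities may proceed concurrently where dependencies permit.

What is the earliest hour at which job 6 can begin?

18

Job 1 cannot begin until its own release at hour 1. It runs from hour 1 to 1 + 3 = hour 4.
Job 2 cannot begin until job 1 (finishes hour 4, plus 2-hour gap → hour 6). It runs from hour 6 to 6 + 4 = hour 10.
Job 5 needs all of job 2 (finishes hour 10); job 1 (finishes hour 4, plus 1-hour gap → hour 5). That puts its earliest start at hour 10; it finishes at 10 + 7 = hour 17.
Job 6 waits on job 5 (finishes hour 17, plus 1-hour gap → hour 18); job 1 (finishes hour 4, plus 2-hour gap → hour 6); job 2 (finishes hour 10). The latest of these is hour 18, which is the earliest job 6 can start.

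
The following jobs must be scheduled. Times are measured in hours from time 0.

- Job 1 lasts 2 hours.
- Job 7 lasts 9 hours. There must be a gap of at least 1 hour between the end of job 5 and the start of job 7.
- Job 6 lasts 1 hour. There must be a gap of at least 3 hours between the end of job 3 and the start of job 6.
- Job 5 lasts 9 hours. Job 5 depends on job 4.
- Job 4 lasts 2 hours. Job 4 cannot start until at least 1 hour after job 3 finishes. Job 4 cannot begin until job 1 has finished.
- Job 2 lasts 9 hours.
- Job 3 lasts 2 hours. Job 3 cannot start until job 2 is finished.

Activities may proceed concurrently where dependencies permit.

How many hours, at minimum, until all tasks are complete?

Job 2 can start immediately at hour 0; it finishes at hour 9.
Job 3 waits on job 2 (finishes hour 9), so it starts at hour 9 and finishes at 9 + 2 = hour 11.
Job 6 cannot begin until job 3 (finishes hour 11, plus 3-hour gap → hour 14). It runs from hour 14 to 14 + 1 = hour 15.
Job 1 has no prerequisites, so it starts at hour 0 and finishes at hour 2.
Job 4 needs all of job 3 (finishes hour 11, plus 1-hour gap → hour 12); job 1 (finishes hour 2). That puts its earliest start at hour 12; it finishes at 12 + 2 = hour 14.
Job 5 cannot begin until job 4 (finishes hour 14). It runs from hour 14 to 14 + 9 = hour 23.
Job 7 cannot begin until job 5 (finishes hour 23, plus 1-hour gap → hour 24). It runs from hour 24 to 24 + 9 = hour 33.
All tasks are finished once the last one completes. Finish times: Job 1 at 2, Job 2 at 9, Job 3 at 11, Job 4 at 14, Job 5 at 23, Job 6 at 15, Job 7 at 33. The latest is hour 33.

33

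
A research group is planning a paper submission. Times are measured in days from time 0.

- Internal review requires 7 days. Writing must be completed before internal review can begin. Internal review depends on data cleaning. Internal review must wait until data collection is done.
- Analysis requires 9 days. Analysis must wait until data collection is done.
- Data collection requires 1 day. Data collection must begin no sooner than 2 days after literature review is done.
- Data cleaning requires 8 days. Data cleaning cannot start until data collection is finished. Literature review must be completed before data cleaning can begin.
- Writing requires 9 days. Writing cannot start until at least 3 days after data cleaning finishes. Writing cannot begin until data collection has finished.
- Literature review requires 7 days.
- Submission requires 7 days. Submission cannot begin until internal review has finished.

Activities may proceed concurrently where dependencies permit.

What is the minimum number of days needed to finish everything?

Literature review has no prerequisites, so it starts at day 0 and finishes at day 7.
Data collection cannot begin until literature review (finishes day 7, plus 2-day gap → day 9). It runs from day 9 to 9 + 1 = day 10.
Analysis cannot begin until data collection (finishes day 10). It runs from day 10 to 10 + 9 = day 19.
Data cleaning needs all of data collection (finishes day 10); literature review (finishes day 7). That puts its earliest start at day 10; it finishes at 10 + 8 = day 18.
Writing needs all of data cleaning (finishes day 18, plus 3-day gap → day 21); data collection (finishes day 10). That puts its earliest start at day 21; it finishes at 21 + 9 = day 30.
Internal review needs all of writing (finishes day 30); data cleaning (finishes day 18); data collection (finishes day 10). That puts its earliest start at day 30; it finishes at 30 + 7 = day 37.
After internal review (finishes day 37), submission can start at day 37 and finishes at day 44.
All tasks are finished once the last one completes. Finish times: Literature review at 7, Data collection at 10, Data cleaning at 18, Analysis at 19, Writing at 30, Internal review at 37, Submission at 44. The latest is day 44.

44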